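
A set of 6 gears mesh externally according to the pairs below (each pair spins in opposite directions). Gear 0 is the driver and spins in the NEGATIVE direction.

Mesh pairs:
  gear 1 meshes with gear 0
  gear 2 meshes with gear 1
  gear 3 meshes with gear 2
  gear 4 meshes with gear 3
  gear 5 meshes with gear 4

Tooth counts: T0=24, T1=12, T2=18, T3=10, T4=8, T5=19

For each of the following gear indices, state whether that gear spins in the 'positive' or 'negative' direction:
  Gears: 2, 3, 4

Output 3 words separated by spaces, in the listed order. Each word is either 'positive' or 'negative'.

Gear 0 (driver): negative (depth 0)
  gear 1: meshes with gear 0 -> depth 1 -> positive (opposite of gear 0)
  gear 2: meshes with gear 1 -> depth 2 -> negative (opposite of gear 1)
  gear 3: meshes with gear 2 -> depth 3 -> positive (opposite of gear 2)
  gear 4: meshes with gear 3 -> depth 4 -> negative (opposite of gear 3)
  gear 5: meshes with gear 4 -> depth 5 -> positive (opposite of gear 4)
Queried indices 2, 3, 4 -> negative, positive, negative

Answer: negative positive negative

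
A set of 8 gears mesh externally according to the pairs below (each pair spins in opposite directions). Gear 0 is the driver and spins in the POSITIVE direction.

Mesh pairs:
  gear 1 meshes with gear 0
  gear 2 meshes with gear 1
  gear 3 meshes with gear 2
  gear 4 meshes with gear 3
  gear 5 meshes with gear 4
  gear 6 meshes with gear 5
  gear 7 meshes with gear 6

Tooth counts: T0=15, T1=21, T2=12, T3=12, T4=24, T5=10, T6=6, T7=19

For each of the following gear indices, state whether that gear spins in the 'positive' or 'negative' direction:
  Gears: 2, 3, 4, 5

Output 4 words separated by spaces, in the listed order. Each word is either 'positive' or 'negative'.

Gear 0 (driver): positive (depth 0)
  gear 1: meshes with gear 0 -> depth 1 -> negative (opposite of gear 0)
  gear 2: meshes with gear 1 -> depth 2 -> positive (opposite of gear 1)
  gear 3: meshes with gear 2 -> depth 3 -> negative (opposite of gear 2)
  gear 4: meshes with gear 3 -> depth 4 -> positive (opposite of gear 3)
  gear 5: meshes with gear 4 -> depth 5 -> negative (opposite of gear 4)
  gear 6: meshes with gear 5 -> depth 6 -> positive (opposite of gear 5)
  gear 7: meshes with gear 6 -> depth 7 -> negative (opposite of gear 6)
Queried indices 2, 3, 4, 5 -> positive, negative, positive, negative

Answer: positive negative positive negative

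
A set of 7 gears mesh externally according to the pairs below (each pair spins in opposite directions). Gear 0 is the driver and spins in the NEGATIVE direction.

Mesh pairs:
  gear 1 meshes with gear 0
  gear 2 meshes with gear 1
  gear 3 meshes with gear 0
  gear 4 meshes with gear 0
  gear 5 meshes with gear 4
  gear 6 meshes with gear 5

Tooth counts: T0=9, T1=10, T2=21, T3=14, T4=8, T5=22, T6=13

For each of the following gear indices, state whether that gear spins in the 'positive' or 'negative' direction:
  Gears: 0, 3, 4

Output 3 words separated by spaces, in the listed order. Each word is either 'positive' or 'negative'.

Answer: negative positive positive

Derivation:
Gear 0 (driver): negative (depth 0)
  gear 1: meshes with gear 0 -> depth 1 -> positive (opposite of gear 0)
  gear 2: meshes with gear 1 -> depth 2 -> negative (opposite of gear 1)
  gear 3: meshes with gear 0 -> depth 1 -> positive (opposite of gear 0)
  gear 4: meshes with gear 0 -> depth 1 -> positive (opposite of gear 0)
  gear 5: meshes with gear 4 -> depth 2 -> negative (opposite of gear 4)
  gear 6: meshes with gear 5 -> depth 3 -> positive (opposite of gear 5)
Queried indices 0, 3, 4 -> negative, positive, positive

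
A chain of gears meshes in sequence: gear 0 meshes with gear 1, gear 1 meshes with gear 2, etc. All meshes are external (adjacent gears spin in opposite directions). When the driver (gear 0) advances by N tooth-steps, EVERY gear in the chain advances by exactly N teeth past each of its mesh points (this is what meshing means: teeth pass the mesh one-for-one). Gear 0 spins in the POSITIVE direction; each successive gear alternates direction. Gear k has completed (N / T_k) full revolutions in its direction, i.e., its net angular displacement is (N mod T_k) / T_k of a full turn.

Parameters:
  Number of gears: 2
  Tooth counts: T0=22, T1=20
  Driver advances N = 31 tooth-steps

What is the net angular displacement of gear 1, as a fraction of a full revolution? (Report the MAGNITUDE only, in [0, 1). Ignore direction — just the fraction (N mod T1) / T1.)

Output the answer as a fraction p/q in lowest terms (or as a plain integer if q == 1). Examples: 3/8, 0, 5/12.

Answer: 11/20

Derivation:
Chain of 2 gears, tooth counts: [22, 20]
  gear 0: T0=22, direction=positive, advance = 31 mod 22 = 9 teeth = 9/22 turn
  gear 1: T1=20, direction=negative, advance = 31 mod 20 = 11 teeth = 11/20 turn
Gear 1: 31 mod 20 = 11
Fraction = 11 / 20 = 11/20 (gcd(11,20)=1) = 11/20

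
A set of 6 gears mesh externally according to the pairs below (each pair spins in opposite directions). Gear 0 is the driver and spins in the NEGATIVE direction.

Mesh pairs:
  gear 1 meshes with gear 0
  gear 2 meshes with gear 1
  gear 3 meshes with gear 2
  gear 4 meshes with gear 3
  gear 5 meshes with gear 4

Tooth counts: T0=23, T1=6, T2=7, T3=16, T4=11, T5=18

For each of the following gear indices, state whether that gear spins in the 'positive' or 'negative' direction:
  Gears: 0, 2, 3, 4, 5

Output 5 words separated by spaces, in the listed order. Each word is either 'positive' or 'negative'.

Answer: negative negative positive negative positive

Derivation:
Gear 0 (driver): negative (depth 0)
  gear 1: meshes with gear 0 -> depth 1 -> positive (opposite of gear 0)
  gear 2: meshes with gear 1 -> depth 2 -> negative (opposite of gear 1)
  gear 3: meshes with gear 2 -> depth 3 -> positive (opposite of gear 2)
  gear 4: meshes with gear 3 -> depth 4 -> negative (opposite of gear 3)
  gear 5: meshes with gear 4 -> depth 5 -> positive (opposite of gear 4)
Queried indices 0, 2, 3, 4, 5 -> negative, negative, positive, negative, positive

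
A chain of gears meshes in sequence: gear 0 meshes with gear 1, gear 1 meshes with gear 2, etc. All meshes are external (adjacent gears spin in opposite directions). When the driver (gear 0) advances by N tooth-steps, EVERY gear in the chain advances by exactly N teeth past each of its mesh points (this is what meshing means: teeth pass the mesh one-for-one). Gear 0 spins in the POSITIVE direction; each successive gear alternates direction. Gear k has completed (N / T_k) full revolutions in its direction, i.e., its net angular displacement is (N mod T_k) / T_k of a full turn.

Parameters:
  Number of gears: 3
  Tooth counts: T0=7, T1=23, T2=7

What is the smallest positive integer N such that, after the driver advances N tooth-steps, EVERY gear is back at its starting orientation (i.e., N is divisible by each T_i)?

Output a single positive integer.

Answer: 161

Derivation:
Gear k returns to start when N is a multiple of T_k.
All gears at start simultaneously when N is a common multiple of [7, 23, 7]; the smallest such N is lcm(7, 23, 7).
Start: lcm = T0 = 7
Fold in T1=23: gcd(7, 23) = 1; lcm(7, 23) = 7 * 23 / 1 = 161 / 1 = 161
Fold in T2=7: gcd(161, 7) = 7; lcm(161, 7) = 161 * 7 / 7 = 1127 / 7 = 161
Full cycle length = 161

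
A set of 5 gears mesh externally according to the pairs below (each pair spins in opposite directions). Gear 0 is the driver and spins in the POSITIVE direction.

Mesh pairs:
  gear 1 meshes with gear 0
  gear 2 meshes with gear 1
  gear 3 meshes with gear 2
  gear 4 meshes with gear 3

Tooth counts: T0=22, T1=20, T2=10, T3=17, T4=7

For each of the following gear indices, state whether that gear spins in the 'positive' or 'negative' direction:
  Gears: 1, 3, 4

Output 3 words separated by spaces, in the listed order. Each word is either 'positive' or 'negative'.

Answer: negative negative positive

Derivation:
Gear 0 (driver): positive (depth 0)
  gear 1: meshes with gear 0 -> depth 1 -> negative (opposite of gear 0)
  gear 2: meshes with gear 1 -> depth 2 -> positive (opposite of gear 1)
  gear 3: meshes with gear 2 -> depth 3 -> negative (opposite of gear 2)
  gear 4: meshes with gear 3 -> depth 4 -> positive (opposite of gear 3)
Queried indices 1, 3, 4 -> negative, negative, positive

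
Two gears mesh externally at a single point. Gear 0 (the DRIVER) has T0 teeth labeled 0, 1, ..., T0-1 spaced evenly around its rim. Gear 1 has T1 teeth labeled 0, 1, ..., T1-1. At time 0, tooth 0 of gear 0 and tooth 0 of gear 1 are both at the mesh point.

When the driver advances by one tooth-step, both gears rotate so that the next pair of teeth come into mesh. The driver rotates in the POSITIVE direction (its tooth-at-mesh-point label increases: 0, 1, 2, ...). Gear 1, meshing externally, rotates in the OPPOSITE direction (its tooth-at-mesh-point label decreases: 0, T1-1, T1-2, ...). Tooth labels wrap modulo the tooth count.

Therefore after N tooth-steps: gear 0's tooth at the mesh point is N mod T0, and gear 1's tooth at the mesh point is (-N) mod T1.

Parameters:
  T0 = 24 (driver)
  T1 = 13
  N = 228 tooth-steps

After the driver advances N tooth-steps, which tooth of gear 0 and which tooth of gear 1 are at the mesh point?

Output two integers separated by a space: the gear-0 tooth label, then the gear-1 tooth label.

Gear 0 (driver, T0=24): tooth at mesh = N mod T0
  228 = 9 * 24 + 12, so 228 mod 24 = 12
  gear 0 tooth = 12
Gear 1 (driven, T1=13): tooth at mesh = (-N) mod T1
  228 = 17 * 13 + 7, so 228 mod 13 = 7
  (-228) mod 13 = (-7) mod 13 = 13 - 7 = 6
Mesh after 228 steps: gear-0 tooth 12 meets gear-1 tooth 6

Answer: 12 6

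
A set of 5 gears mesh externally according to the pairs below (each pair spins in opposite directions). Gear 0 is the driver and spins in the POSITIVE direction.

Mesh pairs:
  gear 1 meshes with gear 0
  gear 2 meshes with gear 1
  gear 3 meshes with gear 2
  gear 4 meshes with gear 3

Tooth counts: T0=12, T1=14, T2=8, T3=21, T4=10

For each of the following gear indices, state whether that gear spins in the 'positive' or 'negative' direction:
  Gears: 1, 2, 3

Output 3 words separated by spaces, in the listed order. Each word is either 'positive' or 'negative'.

Answer: negative positive negative

Derivation:
Gear 0 (driver): positive (depth 0)
  gear 1: meshes with gear 0 -> depth 1 -> negative (opposite of gear 0)
  gear 2: meshes with gear 1 -> depth 2 -> positive (opposite of gear 1)
  gear 3: meshes with gear 2 -> depth 3 -> negative (opposite of gear 2)
  gear 4: meshes with gear 3 -> depth 4 -> positive (opposite of gear 3)
Queried indices 1, 2, 3 -> negative, positive, negative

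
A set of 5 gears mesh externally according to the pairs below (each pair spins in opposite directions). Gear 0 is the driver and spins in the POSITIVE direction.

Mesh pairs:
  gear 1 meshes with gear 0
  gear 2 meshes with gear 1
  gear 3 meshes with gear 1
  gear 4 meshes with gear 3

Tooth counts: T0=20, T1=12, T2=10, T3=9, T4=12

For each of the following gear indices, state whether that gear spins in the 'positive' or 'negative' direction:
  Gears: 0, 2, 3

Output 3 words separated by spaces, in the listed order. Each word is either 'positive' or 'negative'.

Answer: positive positive positive

Derivation:
Gear 0 (driver): positive (depth 0)
  gear 1: meshes with gear 0 -> depth 1 -> negative (opposite of gear 0)
  gear 2: meshes with gear 1 -> depth 2 -> positive (opposite of gear 1)
  gear 3: meshes with gear 1 -> depth 2 -> positive (opposite of gear 1)
  gear 4: meshes with gear 3 -> depth 3 -> negative (opposite of gear 3)
Queried indices 0, 2, 3 -> positive, positive, positive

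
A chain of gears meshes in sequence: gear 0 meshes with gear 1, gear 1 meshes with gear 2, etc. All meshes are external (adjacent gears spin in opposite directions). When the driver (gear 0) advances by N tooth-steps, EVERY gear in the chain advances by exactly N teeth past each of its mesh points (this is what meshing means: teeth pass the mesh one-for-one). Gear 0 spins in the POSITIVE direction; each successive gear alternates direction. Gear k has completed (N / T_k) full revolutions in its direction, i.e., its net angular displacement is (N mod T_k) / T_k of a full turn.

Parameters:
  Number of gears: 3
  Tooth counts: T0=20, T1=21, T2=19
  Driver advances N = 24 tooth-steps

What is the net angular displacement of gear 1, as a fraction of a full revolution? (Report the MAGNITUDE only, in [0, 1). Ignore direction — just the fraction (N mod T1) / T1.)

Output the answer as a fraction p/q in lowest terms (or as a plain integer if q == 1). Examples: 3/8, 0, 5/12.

Answer: 1/7

Derivation:
Chain of 3 gears, tooth counts: [20, 21, 19]
  gear 0: T0=20, direction=positive, advance = 24 mod 20 = 4 teeth = 4/20 turn
  gear 1: T1=21, direction=negative, advance = 24 mod 21 = 3 teeth = 3/21 turn
  gear 2: T2=19, direction=positive, advance = 24 mod 19 = 5 teeth = 5/19 turn
Gear 1: 24 mod 21 = 3
Fraction = 3 / 21 = 1/7 (gcd(3,21)=3) = 1/7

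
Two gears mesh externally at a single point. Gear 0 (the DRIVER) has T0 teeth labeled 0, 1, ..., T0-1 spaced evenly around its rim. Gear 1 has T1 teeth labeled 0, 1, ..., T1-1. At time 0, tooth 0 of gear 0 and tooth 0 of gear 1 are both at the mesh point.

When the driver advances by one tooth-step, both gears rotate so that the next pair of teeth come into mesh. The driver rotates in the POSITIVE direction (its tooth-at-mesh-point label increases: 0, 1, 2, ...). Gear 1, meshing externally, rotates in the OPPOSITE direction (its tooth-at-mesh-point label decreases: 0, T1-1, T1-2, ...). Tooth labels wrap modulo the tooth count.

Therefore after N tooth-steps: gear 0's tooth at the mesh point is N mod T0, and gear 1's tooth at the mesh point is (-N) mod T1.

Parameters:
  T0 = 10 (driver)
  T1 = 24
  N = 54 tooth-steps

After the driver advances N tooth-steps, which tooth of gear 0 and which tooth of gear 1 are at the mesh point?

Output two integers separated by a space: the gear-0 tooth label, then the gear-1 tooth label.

Answer: 4 18

Derivation:
Gear 0 (driver, T0=10): tooth at mesh = N mod T0
  54 = 5 * 10 + 4, so 54 mod 10 = 4
  gear 0 tooth = 4
Gear 1 (driven, T1=24): tooth at mesh = (-N) mod T1
  54 = 2 * 24 + 6, so 54 mod 24 = 6
  (-54) mod 24 = (-6) mod 24 = 24 - 6 = 18
Mesh after 54 steps: gear-0 tooth 4 meets gear-1 tooth 18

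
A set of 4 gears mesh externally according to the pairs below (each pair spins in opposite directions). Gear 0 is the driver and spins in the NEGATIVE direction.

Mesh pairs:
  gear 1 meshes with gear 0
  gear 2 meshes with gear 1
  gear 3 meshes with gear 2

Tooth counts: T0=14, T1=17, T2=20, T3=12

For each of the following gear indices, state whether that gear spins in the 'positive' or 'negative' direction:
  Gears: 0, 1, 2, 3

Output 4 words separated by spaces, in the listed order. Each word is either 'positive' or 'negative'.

Answer: negative positive negative positive

Derivation:
Gear 0 (driver): negative (depth 0)
  gear 1: meshes with gear 0 -> depth 1 -> positive (opposite of gear 0)
  gear 2: meshes with gear 1 -> depth 2 -> negative (opposite of gear 1)
  gear 3: meshes with gear 2 -> depth 3 -> positive (opposite of gear 2)
Queried indices 0, 1, 2, 3 -> negative, positive, negative, positive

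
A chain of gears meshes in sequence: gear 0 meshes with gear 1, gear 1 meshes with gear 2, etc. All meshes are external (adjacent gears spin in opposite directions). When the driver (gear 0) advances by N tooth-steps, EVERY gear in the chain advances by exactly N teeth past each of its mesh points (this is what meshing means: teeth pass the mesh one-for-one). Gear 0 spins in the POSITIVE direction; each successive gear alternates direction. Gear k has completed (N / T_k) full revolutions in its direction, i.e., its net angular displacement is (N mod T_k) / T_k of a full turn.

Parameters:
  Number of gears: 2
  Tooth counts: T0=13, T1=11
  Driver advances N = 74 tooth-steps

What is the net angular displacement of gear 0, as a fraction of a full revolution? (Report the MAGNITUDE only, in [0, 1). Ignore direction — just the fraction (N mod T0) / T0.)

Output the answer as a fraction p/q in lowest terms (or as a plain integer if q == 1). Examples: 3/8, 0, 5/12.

Answer: 9/13

Derivation:
Chain of 2 gears, tooth counts: [13, 11]
  gear 0: T0=13, direction=positive, advance = 74 mod 13 = 9 teeth = 9/13 turn
  gear 1: T1=11, direction=negative, advance = 74 mod 11 = 8 teeth = 8/11 turn
Gear 0: 74 mod 13 = 9
Fraction = 9 / 13 = 9/13 (gcd(9,13)=1) = 9/13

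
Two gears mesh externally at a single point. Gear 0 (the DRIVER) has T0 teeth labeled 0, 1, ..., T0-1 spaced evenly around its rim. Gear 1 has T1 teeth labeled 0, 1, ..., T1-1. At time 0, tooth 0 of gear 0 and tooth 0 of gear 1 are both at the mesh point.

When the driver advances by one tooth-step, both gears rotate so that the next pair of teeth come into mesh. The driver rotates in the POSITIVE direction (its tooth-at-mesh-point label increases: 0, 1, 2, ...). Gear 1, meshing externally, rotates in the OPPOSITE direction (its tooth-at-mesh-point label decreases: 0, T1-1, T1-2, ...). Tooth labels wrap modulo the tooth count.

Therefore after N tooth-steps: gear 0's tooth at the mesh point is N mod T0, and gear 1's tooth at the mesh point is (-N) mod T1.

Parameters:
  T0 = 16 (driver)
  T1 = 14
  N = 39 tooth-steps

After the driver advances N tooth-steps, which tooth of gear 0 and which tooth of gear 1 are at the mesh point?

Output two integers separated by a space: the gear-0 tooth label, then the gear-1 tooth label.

Answer: 7 3

Derivation:
Gear 0 (driver, T0=16): tooth at mesh = N mod T0
  39 = 2 * 16 + 7, so 39 mod 16 = 7
  gear 0 tooth = 7
Gear 1 (driven, T1=14): tooth at mesh = (-N) mod T1
  39 = 2 * 14 + 11, so 39 mod 14 = 11
  (-39) mod 14 = (-11) mod 14 = 14 - 11 = 3
Mesh after 39 steps: gear-0 tooth 7 meets gear-1 tooth 3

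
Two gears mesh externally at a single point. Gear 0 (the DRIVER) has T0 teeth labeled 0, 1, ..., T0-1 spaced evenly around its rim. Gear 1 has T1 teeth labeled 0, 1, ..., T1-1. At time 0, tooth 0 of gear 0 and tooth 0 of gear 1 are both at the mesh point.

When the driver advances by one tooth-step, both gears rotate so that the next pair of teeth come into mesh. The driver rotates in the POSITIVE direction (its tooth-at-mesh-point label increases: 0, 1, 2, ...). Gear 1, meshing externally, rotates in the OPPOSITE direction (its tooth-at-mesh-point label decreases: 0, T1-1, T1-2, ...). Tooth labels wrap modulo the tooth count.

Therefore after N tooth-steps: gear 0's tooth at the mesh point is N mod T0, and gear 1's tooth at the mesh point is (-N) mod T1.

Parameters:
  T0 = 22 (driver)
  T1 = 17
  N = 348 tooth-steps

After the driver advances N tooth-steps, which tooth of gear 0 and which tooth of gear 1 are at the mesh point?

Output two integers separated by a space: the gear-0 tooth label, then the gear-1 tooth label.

Answer: 18 9

Derivation:
Gear 0 (driver, T0=22): tooth at mesh = N mod T0
  348 = 15 * 22 + 18, so 348 mod 22 = 18
  gear 0 tooth = 18
Gear 1 (driven, T1=17): tooth at mesh = (-N) mod T1
  348 = 20 * 17 + 8, so 348 mod 17 = 8
  (-348) mod 17 = (-8) mod 17 = 17 - 8 = 9
Mesh after 348 steps: gear-0 tooth 18 meets gear-1 tooth 9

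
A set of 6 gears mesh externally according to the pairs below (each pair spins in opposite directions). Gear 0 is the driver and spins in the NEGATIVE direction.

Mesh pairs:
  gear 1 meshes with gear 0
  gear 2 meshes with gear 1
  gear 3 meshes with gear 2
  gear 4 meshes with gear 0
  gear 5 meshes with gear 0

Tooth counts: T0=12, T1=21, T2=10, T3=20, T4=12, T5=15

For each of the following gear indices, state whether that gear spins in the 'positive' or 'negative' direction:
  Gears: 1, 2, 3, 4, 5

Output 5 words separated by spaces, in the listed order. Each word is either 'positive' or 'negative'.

Gear 0 (driver): negative (depth 0)
  gear 1: meshes with gear 0 -> depth 1 -> positive (opposite of gear 0)
  gear 2: meshes with gear 1 -> depth 2 -> negative (opposite of gear 1)
  gear 3: meshes with gear 2 -> depth 3 -> positive (opposite of gear 2)
  gear 4: meshes with gear 0 -> depth 1 -> positive (opposite of gear 0)
  gear 5: meshes with gear 0 -> depth 1 -> positive (opposite of gear 0)
Queried indices 1, 2, 3, 4, 5 -> positive, negative, positive, positive, positive

Answer: positive negative positive positive positive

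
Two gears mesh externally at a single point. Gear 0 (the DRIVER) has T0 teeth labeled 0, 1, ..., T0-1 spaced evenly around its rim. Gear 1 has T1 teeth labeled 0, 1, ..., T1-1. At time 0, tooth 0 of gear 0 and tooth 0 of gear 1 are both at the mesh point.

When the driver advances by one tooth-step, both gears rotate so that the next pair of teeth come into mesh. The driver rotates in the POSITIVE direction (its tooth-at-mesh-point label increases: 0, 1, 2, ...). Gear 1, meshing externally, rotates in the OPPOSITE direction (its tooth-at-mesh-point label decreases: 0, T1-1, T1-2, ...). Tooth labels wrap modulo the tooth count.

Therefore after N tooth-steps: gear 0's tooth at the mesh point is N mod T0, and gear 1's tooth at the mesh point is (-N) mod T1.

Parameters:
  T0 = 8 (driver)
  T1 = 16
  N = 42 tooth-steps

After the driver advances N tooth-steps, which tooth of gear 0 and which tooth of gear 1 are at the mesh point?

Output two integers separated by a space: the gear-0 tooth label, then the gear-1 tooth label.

Gear 0 (driver, T0=8): tooth at mesh = N mod T0
  42 = 5 * 8 + 2, so 42 mod 8 = 2
  gear 0 tooth = 2
Gear 1 (driven, T1=16): tooth at mesh = (-N) mod T1
  42 = 2 * 16 + 10, so 42 mod 16 = 10
  (-42) mod 16 = (-10) mod 16 = 16 - 10 = 6
Mesh after 42 steps: gear-0 tooth 2 meets gear-1 tooth 6

Answer: 2 6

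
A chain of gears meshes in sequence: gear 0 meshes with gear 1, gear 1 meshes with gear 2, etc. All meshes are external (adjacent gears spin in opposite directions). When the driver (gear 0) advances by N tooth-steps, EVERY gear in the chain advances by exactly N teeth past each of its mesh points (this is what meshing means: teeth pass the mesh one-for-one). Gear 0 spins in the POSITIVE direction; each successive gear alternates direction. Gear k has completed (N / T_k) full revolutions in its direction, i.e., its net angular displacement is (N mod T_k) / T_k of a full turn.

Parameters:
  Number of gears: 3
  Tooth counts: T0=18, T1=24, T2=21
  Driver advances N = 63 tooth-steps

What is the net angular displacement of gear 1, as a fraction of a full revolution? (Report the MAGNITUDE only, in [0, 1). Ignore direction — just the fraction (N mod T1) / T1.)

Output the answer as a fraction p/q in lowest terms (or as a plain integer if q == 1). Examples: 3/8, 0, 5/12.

Chain of 3 gears, tooth counts: [18, 24, 21]
  gear 0: T0=18, direction=positive, advance = 63 mod 18 = 9 teeth = 9/18 turn
  gear 1: T1=24, direction=negative, advance = 63 mod 24 = 15 teeth = 15/24 turn
  gear 2: T2=21, direction=positive, advance = 63 mod 21 = 0 teeth = 0/21 turn
Gear 1: 63 mod 24 = 15
Fraction = 15 / 24 = 5/8 (gcd(15,24)=3) = 5/8

Answer: 5/8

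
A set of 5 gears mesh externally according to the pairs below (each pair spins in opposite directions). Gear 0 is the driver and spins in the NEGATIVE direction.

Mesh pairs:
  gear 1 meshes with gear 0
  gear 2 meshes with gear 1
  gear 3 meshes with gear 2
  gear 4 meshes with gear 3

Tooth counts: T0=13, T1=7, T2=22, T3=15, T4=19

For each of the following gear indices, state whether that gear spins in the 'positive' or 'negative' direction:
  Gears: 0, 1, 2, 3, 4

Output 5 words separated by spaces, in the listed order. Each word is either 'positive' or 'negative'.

Answer: negative positive negative positive negative

Derivation:
Gear 0 (driver): negative (depth 0)
  gear 1: meshes with gear 0 -> depth 1 -> positive (opposite of gear 0)
  gear 2: meshes with gear 1 -> depth 2 -> negative (opposite of gear 1)
  gear 3: meshes with gear 2 -> depth 3 -> positive (opposite of gear 2)
  gear 4: meshes with gear 3 -> depth 4 -> negative (opposite of gear 3)
Queried indices 0, 1, 2, 3, 4 -> negative, positive, negative, positive, negative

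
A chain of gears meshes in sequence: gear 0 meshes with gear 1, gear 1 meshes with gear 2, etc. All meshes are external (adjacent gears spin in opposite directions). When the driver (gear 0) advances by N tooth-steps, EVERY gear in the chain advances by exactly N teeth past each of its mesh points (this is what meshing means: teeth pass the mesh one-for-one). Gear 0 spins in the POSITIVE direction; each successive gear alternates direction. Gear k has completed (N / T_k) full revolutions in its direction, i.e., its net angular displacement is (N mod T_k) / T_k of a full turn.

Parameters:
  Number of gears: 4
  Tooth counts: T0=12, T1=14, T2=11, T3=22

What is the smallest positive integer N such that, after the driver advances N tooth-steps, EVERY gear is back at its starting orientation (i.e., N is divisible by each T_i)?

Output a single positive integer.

Answer: 924

Derivation:
Gear k returns to start when N is a multiple of T_k.
All gears at start simultaneously when N is a common multiple of [12, 14, 11, 22]; the smallest such N is lcm(12, 14, 11, 22).
Start: lcm = T0 = 12
Fold in T1=14: gcd(12, 14) = 2; lcm(12, 14) = 12 * 14 / 2 = 168 / 2 = 84
Fold in T2=11: gcd(84, 11) = 1; lcm(84, 11) = 84 * 11 / 1 = 924 / 1 = 924
Fold in T3=22: gcd(924, 22) = 22; lcm(924, 22) = 924 * 22 / 22 = 20328 / 22 = 924
Full cycle length = 924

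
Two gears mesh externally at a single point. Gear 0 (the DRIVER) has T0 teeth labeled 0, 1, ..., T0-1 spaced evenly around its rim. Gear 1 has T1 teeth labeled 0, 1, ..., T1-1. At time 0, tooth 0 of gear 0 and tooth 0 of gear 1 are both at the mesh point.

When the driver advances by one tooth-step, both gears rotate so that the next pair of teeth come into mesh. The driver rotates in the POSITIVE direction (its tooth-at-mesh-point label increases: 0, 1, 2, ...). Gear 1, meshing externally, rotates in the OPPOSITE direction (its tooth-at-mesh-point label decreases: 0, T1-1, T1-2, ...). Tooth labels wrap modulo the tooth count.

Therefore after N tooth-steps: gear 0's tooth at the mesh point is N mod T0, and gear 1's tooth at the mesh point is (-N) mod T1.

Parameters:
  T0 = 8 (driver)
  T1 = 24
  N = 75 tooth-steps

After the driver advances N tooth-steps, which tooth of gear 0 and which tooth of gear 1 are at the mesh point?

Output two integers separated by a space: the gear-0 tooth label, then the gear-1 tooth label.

Answer: 3 21

Derivation:
Gear 0 (driver, T0=8): tooth at mesh = N mod T0
  75 = 9 * 8 + 3, so 75 mod 8 = 3
  gear 0 tooth = 3
Gear 1 (driven, T1=24): tooth at mesh = (-N) mod T1
  75 = 3 * 24 + 3, so 75 mod 24 = 3
  (-75) mod 24 = (-3) mod 24 = 24 - 3 = 21
Mesh after 75 steps: gear-0 tooth 3 meets gear-1 tooth 21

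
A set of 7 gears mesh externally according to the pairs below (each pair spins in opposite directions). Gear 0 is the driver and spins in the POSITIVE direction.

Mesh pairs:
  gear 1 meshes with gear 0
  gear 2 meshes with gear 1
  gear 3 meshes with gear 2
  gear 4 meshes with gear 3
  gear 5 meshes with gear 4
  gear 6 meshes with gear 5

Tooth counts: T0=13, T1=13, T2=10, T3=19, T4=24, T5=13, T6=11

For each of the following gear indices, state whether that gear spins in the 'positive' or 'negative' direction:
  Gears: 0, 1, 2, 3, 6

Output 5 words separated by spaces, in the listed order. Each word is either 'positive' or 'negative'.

Gear 0 (driver): positive (depth 0)
  gear 1: meshes with gear 0 -> depth 1 -> negative (opposite of gear 0)
  gear 2: meshes with gear 1 -> depth 2 -> positive (opposite of gear 1)
  gear 3: meshes with gear 2 -> depth 3 -> negative (opposite of gear 2)
  gear 4: meshes with gear 3 -> depth 4 -> positive (opposite of gear 3)
  gear 5: meshes with gear 4 -> depth 5 -> negative (opposite of gear 4)
  gear 6: meshes with gear 5 -> depth 6 -> positive (opposite of gear 5)
Queried indices 0, 1, 2, 3, 6 -> positive, negative, positive, negative, positive

Answer: positive negative positive negative positive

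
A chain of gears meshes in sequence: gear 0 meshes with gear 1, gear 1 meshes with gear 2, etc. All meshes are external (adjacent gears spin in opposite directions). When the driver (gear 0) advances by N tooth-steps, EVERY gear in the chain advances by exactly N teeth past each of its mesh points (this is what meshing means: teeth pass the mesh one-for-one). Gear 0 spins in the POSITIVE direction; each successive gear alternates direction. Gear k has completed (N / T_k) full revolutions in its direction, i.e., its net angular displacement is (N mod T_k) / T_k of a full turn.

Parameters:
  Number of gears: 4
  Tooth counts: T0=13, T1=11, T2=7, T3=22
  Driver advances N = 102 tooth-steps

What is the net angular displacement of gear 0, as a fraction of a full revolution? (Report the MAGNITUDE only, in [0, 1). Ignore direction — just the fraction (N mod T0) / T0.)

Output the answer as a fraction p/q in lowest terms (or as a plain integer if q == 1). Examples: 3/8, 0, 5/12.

Chain of 4 gears, tooth counts: [13, 11, 7, 22]
  gear 0: T0=13, direction=positive, advance = 102 mod 13 = 11 teeth = 11/13 turn
  gear 1: T1=11, direction=negative, advance = 102 mod 11 = 3 teeth = 3/11 turn
  gear 2: T2=7, direction=positive, advance = 102 mod 7 = 4 teeth = 4/7 turn
  gear 3: T3=22, direction=negative, advance = 102 mod 22 = 14 teeth = 14/22 turn
Gear 0: 102 mod 13 = 11
Fraction = 11 / 13 = 11/13 (gcd(11,13)=1) = 11/13

Answer: 11/13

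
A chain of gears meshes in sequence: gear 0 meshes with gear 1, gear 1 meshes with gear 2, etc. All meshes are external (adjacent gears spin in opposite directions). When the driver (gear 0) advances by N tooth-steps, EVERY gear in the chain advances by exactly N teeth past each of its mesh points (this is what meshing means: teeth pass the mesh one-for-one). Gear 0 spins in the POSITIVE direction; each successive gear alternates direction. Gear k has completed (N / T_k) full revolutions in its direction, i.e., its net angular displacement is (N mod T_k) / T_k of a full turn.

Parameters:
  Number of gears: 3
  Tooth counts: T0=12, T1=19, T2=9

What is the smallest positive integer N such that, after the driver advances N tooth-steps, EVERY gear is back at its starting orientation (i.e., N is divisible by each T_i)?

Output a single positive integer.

Answer: 684

Derivation:
Gear k returns to start when N is a multiple of T_k.
All gears at start simultaneously when N is a common multiple of [12, 19, 9]; the smallest such N is lcm(12, 19, 9).
Start: lcm = T0 = 12
Fold in T1=19: gcd(12, 19) = 1; lcm(12, 19) = 12 * 19 / 1 = 228 / 1 = 228
Fold in T2=9: gcd(228, 9) = 3; lcm(228, 9) = 228 * 9 / 3 = 2052 / 3 = 684
Full cycle length = 684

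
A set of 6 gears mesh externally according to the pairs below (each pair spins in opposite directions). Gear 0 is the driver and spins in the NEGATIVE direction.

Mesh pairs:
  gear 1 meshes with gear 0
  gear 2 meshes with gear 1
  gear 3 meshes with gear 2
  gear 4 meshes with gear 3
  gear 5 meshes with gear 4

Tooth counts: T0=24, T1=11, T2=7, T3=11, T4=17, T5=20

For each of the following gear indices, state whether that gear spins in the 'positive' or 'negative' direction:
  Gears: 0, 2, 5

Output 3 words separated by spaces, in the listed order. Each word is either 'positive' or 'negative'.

Gear 0 (driver): negative (depth 0)
  gear 1: meshes with gear 0 -> depth 1 -> positive (opposite of gear 0)
  gear 2: meshes with gear 1 -> depth 2 -> negative (opposite of gear 1)
  gear 3: meshes with gear 2 -> depth 3 -> positive (opposite of gear 2)
  gear 4: meshes with gear 3 -> depth 4 -> negative (opposite of gear 3)
  gear 5: meshes with gear 4 -> depth 5 -> positive (opposite of gear 4)
Queried indices 0, 2, 5 -> negative, negative, positive

Answer: negative negative positive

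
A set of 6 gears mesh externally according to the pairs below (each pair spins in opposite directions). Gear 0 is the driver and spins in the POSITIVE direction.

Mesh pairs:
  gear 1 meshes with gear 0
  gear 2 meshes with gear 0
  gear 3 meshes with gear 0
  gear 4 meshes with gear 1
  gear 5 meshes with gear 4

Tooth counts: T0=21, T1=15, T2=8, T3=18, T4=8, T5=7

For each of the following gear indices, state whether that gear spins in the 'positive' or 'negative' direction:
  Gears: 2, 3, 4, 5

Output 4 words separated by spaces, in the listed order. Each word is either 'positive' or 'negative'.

Gear 0 (driver): positive (depth 0)
  gear 1: meshes with gear 0 -> depth 1 -> negative (opposite of gear 0)
  gear 2: meshes with gear 0 -> depth 1 -> negative (opposite of gear 0)
  gear 3: meshes with gear 0 -> depth 1 -> negative (opposite of gear 0)
  gear 4: meshes with gear 1 -> depth 2 -> positive (opposite of gear 1)
  gear 5: meshes with gear 4 -> depth 3 -> negative (opposite of gear 4)
Queried indices 2, 3, 4, 5 -> negative, negative, positive, negative

Answer: negative negative positive negative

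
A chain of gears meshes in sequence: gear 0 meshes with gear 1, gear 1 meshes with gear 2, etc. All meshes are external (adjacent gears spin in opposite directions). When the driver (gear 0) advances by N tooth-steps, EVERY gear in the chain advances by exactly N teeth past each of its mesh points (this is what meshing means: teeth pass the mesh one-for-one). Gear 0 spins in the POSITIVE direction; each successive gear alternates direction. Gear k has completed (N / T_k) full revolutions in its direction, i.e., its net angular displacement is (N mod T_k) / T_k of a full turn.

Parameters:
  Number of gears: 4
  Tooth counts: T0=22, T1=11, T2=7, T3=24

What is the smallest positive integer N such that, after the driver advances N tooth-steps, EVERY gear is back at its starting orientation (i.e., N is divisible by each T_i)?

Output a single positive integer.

Answer: 1848

Derivation:
Gear k returns to start when N is a multiple of T_k.
All gears at start simultaneously when N is a common multiple of [22, 11, 7, 24]; the smallest such N is lcm(22, 11, 7, 24).
Start: lcm = T0 = 22
Fold in T1=11: gcd(22, 11) = 11; lcm(22, 11) = 22 * 11 / 11 = 242 / 11 = 22
Fold in T2=7: gcd(22, 7) = 1; lcm(22, 7) = 22 * 7 / 1 = 154 / 1 = 154
Fold in T3=24: gcd(154, 24) = 2; lcm(154, 24) = 154 * 24 / 2 = 3696 / 2 = 1848
Full cycle length = 1848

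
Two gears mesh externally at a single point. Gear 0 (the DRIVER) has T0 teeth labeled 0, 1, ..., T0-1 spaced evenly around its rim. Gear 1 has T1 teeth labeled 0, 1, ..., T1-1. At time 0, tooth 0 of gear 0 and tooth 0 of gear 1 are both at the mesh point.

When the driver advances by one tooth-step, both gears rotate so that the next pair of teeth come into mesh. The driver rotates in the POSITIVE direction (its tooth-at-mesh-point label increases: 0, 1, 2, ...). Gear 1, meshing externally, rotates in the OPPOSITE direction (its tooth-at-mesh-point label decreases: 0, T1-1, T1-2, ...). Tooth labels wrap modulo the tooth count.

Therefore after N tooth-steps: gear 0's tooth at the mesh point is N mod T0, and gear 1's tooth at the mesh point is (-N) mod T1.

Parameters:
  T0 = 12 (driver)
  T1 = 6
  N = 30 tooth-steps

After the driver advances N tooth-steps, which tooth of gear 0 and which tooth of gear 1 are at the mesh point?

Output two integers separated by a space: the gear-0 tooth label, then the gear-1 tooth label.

Gear 0 (driver, T0=12): tooth at mesh = N mod T0
  30 = 2 * 12 + 6, so 30 mod 12 = 6
  gear 0 tooth = 6
Gear 1 (driven, T1=6): tooth at mesh = (-N) mod T1
  30 = 5 * 6 + 0, so 30 mod 6 = 0
  (-30) mod 6 = 0
Mesh after 30 steps: gear-0 tooth 6 meets gear-1 tooth 0

Answer: 6 0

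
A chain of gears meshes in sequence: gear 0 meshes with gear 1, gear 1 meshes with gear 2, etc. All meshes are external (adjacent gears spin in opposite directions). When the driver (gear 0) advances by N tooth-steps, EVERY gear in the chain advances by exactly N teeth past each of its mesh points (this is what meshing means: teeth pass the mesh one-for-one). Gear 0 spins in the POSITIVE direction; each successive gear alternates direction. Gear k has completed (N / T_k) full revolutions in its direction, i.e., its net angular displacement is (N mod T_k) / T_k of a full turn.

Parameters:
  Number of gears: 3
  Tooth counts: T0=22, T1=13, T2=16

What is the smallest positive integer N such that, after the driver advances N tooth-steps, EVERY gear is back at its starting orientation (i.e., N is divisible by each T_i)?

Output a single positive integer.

Gear k returns to start when N is a multiple of T_k.
All gears at start simultaneously when N is a common multiple of [22, 13, 16]; the smallest such N is lcm(22, 13, 16).
Start: lcm = T0 = 22
Fold in T1=13: gcd(22, 13) = 1; lcm(22, 13) = 22 * 13 / 1 = 286 / 1 = 286
Fold in T2=16: gcd(286, 16) = 2; lcm(286, 16) = 286 * 16 / 2 = 4576 / 2 = 2288
Full cycle length = 2288

Answer: 2288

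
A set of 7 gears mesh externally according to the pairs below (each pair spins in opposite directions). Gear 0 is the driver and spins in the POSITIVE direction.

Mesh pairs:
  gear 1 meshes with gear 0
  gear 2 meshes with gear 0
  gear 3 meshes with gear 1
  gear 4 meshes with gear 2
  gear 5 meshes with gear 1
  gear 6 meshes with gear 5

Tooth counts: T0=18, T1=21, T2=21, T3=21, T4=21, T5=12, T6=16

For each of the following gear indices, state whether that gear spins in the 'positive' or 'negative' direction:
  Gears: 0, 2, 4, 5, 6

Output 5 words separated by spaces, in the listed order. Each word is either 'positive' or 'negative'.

Gear 0 (driver): positive (depth 0)
  gear 1: meshes with gear 0 -> depth 1 -> negative (opposite of gear 0)
  gear 2: meshes with gear 0 -> depth 1 -> negative (opposite of gear 0)
  gear 3: meshes with gear 1 -> depth 2 -> positive (opposite of gear 1)
  gear 4: meshes with gear 2 -> depth 2 -> positive (opposite of gear 2)
  gear 5: meshes with gear 1 -> depth 2 -> positive (opposite of gear 1)
  gear 6: meshes with gear 5 -> depth 3 -> negative (opposite of gear 5)
Queried indices 0, 2, 4, 5, 6 -> positive, negative, positive, positive, negative

Answer: positive negative positive positive negative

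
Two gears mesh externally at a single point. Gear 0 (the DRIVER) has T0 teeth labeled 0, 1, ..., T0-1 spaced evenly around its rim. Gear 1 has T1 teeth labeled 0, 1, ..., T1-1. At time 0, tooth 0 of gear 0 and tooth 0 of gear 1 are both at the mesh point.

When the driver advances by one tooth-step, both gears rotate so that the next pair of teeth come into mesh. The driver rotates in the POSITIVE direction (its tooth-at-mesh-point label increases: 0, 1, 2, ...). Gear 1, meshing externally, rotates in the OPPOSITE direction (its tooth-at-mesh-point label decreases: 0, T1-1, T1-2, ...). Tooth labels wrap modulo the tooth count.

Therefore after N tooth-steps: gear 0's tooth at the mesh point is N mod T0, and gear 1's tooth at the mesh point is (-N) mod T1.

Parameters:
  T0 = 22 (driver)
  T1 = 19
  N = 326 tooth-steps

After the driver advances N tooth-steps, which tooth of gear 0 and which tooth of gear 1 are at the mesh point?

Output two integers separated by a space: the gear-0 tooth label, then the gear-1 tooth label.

Answer: 18 16

Derivation:
Gear 0 (driver, T0=22): tooth at mesh = N mod T0
  326 = 14 * 22 + 18, so 326 mod 22 = 18
  gear 0 tooth = 18
Gear 1 (driven, T1=19): tooth at mesh = (-N) mod T1
  326 = 17 * 19 + 3, so 326 mod 19 = 3
  (-326) mod 19 = (-3) mod 19 = 19 - 3 = 16
Mesh after 326 steps: gear-0 tooth 18 meets gear-1 tooth 16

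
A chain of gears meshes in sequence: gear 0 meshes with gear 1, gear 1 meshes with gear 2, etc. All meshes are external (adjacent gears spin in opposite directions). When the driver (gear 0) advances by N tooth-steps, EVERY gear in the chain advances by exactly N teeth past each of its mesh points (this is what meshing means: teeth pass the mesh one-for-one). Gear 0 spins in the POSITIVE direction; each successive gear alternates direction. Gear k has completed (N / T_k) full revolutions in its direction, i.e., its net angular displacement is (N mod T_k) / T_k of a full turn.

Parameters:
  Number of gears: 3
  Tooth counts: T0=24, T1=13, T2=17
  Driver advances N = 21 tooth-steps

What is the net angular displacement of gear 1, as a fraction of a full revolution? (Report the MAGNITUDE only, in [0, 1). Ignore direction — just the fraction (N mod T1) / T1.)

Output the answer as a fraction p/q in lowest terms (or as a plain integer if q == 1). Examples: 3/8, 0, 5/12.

Answer: 8/13

Derivation:
Chain of 3 gears, tooth counts: [24, 13, 17]
  gear 0: T0=24, direction=positive, advance = 21 mod 24 = 21 teeth = 21/24 turn
  gear 1: T1=13, direction=negative, advance = 21 mod 13 = 8 teeth = 8/13 turn
  gear 2: T2=17, direction=positive, advance = 21 mod 17 = 4 teeth = 4/17 turn
Gear 1: 21 mod 13 = 8
Fraction = 8 / 13 = 8/13 (gcd(8,13)=1) = 8/13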